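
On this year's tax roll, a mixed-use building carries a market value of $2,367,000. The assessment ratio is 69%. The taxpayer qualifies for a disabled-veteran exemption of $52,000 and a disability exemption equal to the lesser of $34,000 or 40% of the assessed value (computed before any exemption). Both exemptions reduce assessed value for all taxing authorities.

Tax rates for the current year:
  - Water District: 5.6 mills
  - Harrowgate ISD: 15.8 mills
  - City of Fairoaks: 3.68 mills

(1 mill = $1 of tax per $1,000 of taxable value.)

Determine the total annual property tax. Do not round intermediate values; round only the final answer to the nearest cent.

Assessed value = $2,367,000 × 0.69 = $1,633,230
Disability exemption = min($34,000, 40% × $1,633,230) = min($34,000, $653,292) = $34,000 (dollar cap binds)
Taxable value = $1,633,230 − $52,000 − $34,000 = $1,547,230
Water District: $1,547,230 × 0.0056 = $8,664.488
Harrowgate ISD: $1,547,230 × 0.0158 = $24,446.234
City of Fairoaks: $1,547,230 × 0.00368 = $5,693.8064
Total = $38,804.5284

$38,804.53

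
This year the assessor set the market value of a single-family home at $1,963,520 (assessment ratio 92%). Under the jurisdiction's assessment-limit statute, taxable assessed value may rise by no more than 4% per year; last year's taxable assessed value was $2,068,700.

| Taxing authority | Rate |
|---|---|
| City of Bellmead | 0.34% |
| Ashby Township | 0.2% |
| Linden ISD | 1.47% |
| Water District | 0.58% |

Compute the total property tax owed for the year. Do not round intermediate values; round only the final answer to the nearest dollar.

$46,787

Uncapped assessed value = $1,963,520 × 0.92 = $1,806,438.4
Cap limit = $2,068,700 × 1.04 = $2,151,448
Taxable assessed value = min($1,806,438.4, $2,151,448) = $1,806,438.4 (cap does not bind)
City of Bellmead: $1,806,438.4 × 0.0034 = $6,141.89056
Ashby Township: $1,806,438.4 × 0.002 = $3,612.8768
Linden ISD: $1,806,438.4 × 0.0147 = $26,554.64448
Water District: $1,806,438.4 × 0.0058 = $10,477.34272
Total = $46,786.75456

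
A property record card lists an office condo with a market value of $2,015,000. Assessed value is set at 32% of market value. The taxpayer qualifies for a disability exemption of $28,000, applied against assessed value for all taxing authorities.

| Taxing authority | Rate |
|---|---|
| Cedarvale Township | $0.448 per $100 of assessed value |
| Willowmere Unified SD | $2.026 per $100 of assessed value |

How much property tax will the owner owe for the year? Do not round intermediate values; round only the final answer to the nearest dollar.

Assessed value = $2,015,000 × 0.32 = $644,800
Taxable value = $644,800 − $28,000 = $616,800
Cedarvale Township: $616,800 × 0.00448 = $2,763.264
Willowmere Unified SD: $616,800 × 0.02026 = $12,496.368
Total = $2,763.264 + $12,496.368 = $15,259.632

$15,260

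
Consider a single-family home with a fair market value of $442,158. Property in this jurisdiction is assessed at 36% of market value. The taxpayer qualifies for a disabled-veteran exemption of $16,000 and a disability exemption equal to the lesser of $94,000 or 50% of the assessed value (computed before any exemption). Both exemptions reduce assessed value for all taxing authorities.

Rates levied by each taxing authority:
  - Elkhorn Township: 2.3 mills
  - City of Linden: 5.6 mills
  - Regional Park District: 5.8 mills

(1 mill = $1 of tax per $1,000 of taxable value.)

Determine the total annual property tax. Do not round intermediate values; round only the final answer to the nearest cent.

Assessed value = $442,158 × 0.36 = $159,176.88
Disability exemption = min($94,000, 50% × $159,176.88) = min($94,000, $79,588.44) = $79,588.44 (percentage binds)
Taxable value = $159,176.88 − $16,000 − $79,588.44 = $63,588.44
Elkhorn Township: $63,588.44 × 0.0023 = $146.253412
City of Linden: $63,588.44 × 0.0056 = $356.095264
Regional Park District: $63,588.44 × 0.0058 = $368.812952
Total = $871.161628

$871.16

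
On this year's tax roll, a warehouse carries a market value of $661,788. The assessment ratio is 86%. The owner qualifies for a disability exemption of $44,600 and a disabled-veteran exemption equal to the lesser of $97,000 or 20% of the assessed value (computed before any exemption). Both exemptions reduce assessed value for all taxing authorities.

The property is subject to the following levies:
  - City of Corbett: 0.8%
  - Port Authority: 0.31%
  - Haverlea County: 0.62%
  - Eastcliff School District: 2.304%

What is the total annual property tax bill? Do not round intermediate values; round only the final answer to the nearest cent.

Assessed value = $661,788 × 0.86 = $569,137.68
Disabled-veteran exemption = min($97,000, 20% × $569,137.68) = min($97,000, $113,827.536) = $97,000 (dollar cap binds)
Taxable value = $569,137.68 − $44,600 − $97,000 = $427,537.68
City of Corbett: $427,537.68 × 0.008 = $3,420.30144
Port Authority: $427,537.68 × 0.0031 = $1,325.366808
Haverlea County: $427,537.68 × 0.0062 = $2,650.733616
Eastcliff School District: $427,537.68 × 0.02304 = $9,850.4681472
Total = $17,246.8700112

$17,246.87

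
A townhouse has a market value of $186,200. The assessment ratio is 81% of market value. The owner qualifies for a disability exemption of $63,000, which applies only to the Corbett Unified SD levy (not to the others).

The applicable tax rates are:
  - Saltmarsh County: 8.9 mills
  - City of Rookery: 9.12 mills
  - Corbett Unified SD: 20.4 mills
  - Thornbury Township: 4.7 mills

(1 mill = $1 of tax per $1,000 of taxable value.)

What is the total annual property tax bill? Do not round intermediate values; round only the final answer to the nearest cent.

$5,218.24

Assessed value = $186,200 × 0.81 = $150,822
Saltmarsh County: $150,822 × 0.0089 = $1,342.3158
City of Rookery: $150,822 × 0.00912 = $1,375.49664
Corbett Unified SD: ($150,822 − $63,000) × 0.0204 = $87,822 × 0.0204 = $1,791.5688
Thornbury Township: $150,822 × 0.0047 = $708.8634
Total = $5,218.24464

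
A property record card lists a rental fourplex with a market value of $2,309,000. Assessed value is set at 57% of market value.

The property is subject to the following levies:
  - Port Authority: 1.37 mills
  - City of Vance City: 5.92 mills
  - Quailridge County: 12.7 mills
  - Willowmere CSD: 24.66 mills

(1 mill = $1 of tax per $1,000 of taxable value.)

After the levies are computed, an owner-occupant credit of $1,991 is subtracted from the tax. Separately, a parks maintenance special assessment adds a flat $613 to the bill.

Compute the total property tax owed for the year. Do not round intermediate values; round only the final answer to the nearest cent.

$57,387.20

Assessed value = $2,309,000 × 0.57 = $1,316,130
Port Authority: $1,316,130 × 0.00137 = $1,803.0981
City of Vance City: $1,316,130 × 0.00592 = $7,791.4896
Quailridge County: $1,316,130 × 0.0127 = $16,714.851
Willowmere CSD: $1,316,130 × 0.02466 = $32,455.7658
Levies subtotal = $58,765.2045
After credit = $58,765.2045 − $1,991 = $56,774.2045
Total = $56,774.2045 + $613 = $57,387.2045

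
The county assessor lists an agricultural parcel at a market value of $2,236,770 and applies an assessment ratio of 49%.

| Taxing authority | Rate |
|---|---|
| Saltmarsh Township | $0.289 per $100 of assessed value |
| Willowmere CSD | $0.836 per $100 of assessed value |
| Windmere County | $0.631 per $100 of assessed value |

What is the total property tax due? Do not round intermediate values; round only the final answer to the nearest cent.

Assessed value = $2,236,770 × 0.49 = $1,096,017.3
Saltmarsh Township: $1,096,017.3 × 0.00289 = $3,167.489997
Willowmere CSD: $1,096,017.3 × 0.00836 = $9,162.704628
Windmere County: $1,096,017.3 × 0.00631 = $6,915.869163
Total = $3,167.489997 + $9,162.704628 + $6,915.869163 = $19,246.063788

$19,246.06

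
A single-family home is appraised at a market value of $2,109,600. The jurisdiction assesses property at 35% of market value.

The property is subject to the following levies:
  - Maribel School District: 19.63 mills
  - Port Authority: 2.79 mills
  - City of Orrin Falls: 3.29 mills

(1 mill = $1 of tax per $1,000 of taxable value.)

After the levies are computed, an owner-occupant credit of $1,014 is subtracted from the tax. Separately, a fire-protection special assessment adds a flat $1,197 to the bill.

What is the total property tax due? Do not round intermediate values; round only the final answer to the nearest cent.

$19,166.24

Assessed value = $2,109,600 × 0.35 = $738,360
Maribel School District: $738,360 × 0.01963 = $14,494.0068
Port Authority: $738,360 × 0.00279 = $2,060.0244
City of Orrin Falls: $738,360 × 0.00329 = $2,429.2044
Levies subtotal = $18,983.2356
After credit = $18,983.2356 − $1,014 = $17,969.2356
Total = $17,969.2356 + $1,197 = $19,166.2356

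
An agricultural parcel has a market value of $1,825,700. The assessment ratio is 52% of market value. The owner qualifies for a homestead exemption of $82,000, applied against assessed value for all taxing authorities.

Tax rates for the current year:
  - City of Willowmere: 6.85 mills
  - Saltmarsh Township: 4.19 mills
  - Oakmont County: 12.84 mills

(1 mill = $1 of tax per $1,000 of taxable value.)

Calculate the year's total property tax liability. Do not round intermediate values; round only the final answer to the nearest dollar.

Assessed value = $1,825,700 × 0.52 = $949,364
Taxable value = $949,364 − $82,000 = $867,364
City of Willowmere: $867,364 × 0.00685 = $5,941.4434
Saltmarsh Township: $867,364 × 0.00419 = $3,634.25516
Oakmont County: $867,364 × 0.01284 = $11,136.95376
Total = $5,941.4434 + $3,634.25516 + $11,136.95376 = $20,712.65232

$20,713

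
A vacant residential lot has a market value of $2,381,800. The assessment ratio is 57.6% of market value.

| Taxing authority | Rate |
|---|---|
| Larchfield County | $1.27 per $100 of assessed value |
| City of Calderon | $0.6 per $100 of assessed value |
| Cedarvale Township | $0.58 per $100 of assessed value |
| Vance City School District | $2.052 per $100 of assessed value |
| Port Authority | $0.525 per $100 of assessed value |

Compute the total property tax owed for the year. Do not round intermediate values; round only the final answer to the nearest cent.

$68,966.26

Assessed value = $2,381,800 × 0.576 = $1,371,916.8
Larchfield County: $1,371,916.8 × 0.0127 = $17,423.34336
City of Calderon: $1,371,916.8 × 0.006 = $8,231.5008
Cedarvale Township: $1,371,916.8 × 0.0058 = $7,957.11744
Vance City School District: $1,371,916.8 × 0.02052 = $28,151.732736
Port Authority: $1,371,916.8 × 0.00525 = $7,202.5632
Total = $17,423.34336 + $8,231.5008 + $7,957.11744 + $28,151.732736 + $7,202.5632 = $68,966.257536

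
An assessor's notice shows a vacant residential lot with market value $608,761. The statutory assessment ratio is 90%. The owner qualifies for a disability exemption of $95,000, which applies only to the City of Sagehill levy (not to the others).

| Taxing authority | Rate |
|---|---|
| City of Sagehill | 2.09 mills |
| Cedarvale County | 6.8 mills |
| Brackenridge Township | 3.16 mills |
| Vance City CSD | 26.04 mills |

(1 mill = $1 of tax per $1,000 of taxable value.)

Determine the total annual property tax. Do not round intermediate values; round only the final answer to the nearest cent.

Assessed value = $608,761 × 0.9 = $547,884.9
City of Sagehill: ($547,884.9 − $95,000) × 0.00209 = $452,884.9 × 0.00209 = $946.529441
Cedarvale County: $547,884.9 × 0.0068 = $3,725.61732
Brackenridge Township: $547,884.9 × 0.00316 = $1,731.316284
Vance City CSD: $547,884.9 × 0.02604 = $14,266.922796
Total = $20,670.385841

$20,670.39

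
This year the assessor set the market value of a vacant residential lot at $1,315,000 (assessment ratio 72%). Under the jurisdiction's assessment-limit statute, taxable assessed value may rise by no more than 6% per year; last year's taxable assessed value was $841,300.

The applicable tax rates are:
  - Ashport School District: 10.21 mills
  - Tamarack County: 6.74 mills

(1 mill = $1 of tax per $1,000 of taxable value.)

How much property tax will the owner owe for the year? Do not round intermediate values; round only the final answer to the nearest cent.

$15,115.64

Uncapped assessed value = $1,315,000 × 0.72 = $946,800
Cap limit = $841,300 × 1.06 = $891,778
Taxable assessed value = min($946,800, $891,778) = $891,778 (cap binds)
Ashport School District: $891,778 × 0.01021 = $9,105.05338
Tamarack County: $891,778 × 0.00674 = $6,010.58372
Total = $15,115.6371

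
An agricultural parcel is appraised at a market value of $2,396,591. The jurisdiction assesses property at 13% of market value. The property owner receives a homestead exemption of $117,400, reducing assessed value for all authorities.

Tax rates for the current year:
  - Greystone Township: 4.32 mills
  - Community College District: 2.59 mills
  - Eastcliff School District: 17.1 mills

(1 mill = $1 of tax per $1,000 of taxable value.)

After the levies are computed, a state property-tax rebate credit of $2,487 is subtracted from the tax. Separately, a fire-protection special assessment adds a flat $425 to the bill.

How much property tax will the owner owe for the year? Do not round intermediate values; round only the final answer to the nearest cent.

Assessed value = $2,396,591 × 0.13 = $311,556.83
Taxable value = $311,556.83 − $117,400 = $194,156.83
Greystone Township: $194,156.83 × 0.00432 = $838.7575056
Community College District: $194,156.83 × 0.00259 = $502.8661897
Eastcliff School District: $194,156.83 × 0.0171 = $3,320.081793
Levies subtotal = $4,661.7054883
After credit = $4,661.7054883 − $2,487 = $2,174.7054883
Total = $2,174.7054883 + $425 = $2,599.7054883

$2,599.71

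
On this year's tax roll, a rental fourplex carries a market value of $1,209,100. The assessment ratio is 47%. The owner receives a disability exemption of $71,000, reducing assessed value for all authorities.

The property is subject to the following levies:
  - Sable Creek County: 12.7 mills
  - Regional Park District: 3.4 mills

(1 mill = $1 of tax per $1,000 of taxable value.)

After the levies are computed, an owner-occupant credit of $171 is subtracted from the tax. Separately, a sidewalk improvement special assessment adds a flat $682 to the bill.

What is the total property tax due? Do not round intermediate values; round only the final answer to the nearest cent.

$8,517.16

Assessed value = $1,209,100 × 0.47 = $568,277
Taxable value = $568,277 − $71,000 = $497,277
Sable Creek County: $497,277 × 0.0127 = $6,315.4179
Regional Park District: $497,277 × 0.0034 = $1,690.7418
Levies subtotal = $8,006.1597
After credit = $8,006.1597 − $171 = $7,835.1597
Total = $7,835.1597 + $682 = $8,517.1597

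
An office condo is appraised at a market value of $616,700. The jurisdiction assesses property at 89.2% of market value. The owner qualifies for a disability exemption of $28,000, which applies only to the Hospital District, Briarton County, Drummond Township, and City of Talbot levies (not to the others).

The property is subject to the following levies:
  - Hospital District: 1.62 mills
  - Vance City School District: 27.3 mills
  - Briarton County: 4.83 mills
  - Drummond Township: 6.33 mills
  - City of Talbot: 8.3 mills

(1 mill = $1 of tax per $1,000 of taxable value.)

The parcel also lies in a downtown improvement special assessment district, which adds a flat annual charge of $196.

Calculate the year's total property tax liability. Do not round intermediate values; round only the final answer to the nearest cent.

Assessed value = $616,700 × 0.892 = $550,096.4
Hospital District: ($550,096.4 − $28,000) × 0.00162 = $522,096.4 × 0.00162 = $845.796168
Vance City School District: $550,096.4 × 0.0273 = $15,017.63172
Briarton County: ($550,096.4 − $28,000) × 0.00483 = $522,096.4 × 0.00483 = $2,521.725612
Drummond Township: ($550,096.4 − $28,000) × 0.00633 = $522,096.4 × 0.00633 = $3,304.870212
City of Talbot: ($550,096.4 − $28,000) × 0.0083 = $522,096.4 × 0.0083 = $4,333.40012
Levies subtotal = $26,023.423832
Total = $26,023.423832 + $196 = $26,219.423832

$26,219.42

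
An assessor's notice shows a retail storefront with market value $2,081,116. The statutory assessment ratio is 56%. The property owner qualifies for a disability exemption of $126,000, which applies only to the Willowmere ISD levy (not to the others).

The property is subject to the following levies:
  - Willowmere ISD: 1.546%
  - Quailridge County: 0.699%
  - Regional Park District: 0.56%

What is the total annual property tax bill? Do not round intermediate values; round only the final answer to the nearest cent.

$30,742.21

Assessed value = $2,081,116 × 0.56 = $1,165,424.96
Willowmere ISD: ($1,165,424.96 − $126,000) × 0.01546 = $1,039,424.96 × 0.01546 = $16,069.5098816
Quailridge County: $1,165,424.96 × 0.00699 = $8,146.3204704
Regional Park District: $1,165,424.96 × 0.0056 = $6,526.379776
Total = $30,742.210128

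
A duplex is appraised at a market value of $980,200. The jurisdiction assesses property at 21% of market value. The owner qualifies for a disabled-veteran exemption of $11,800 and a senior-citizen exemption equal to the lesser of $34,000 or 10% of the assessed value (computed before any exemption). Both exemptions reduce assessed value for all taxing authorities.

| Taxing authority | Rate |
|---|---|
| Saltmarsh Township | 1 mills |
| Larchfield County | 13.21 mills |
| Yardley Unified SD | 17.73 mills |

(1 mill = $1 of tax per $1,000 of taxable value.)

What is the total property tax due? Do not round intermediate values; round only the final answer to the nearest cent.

Assessed value = $980,200 × 0.21 = $205,842
Senior-citizen exemption = min($34,000, 10% × $205,842) = min($34,000, $20,584.2) = $20,584.2 (percentage binds)
Taxable value = $205,842 − $11,800 − $20,584.2 = $173,457.8
Saltmarsh Township: $173,457.8 × 0.001 = $173.4578
Larchfield County: $173,457.8 × 0.01321 = $2,291.377538
Yardley Unified SD: $173,457.8 × 0.01773 = $3,075.406794
Total = $5,540.242132

$5,540.24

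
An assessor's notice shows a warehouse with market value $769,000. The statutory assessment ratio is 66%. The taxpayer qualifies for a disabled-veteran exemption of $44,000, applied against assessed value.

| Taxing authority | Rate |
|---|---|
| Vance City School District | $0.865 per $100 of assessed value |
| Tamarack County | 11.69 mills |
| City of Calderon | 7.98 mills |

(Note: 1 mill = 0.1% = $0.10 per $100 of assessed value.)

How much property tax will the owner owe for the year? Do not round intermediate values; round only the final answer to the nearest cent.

$13,127.45

Assessed value = $769,000 × 0.66 = $507,540
Taxable value = $507,540 − $44,000 = $463,540
Vance City School District: $463,540 × 0.00865 = $4,009.621
Tamarack County: $463,540 × 0.01169 = $5,418.7826
City of Calderon: $463,540 × 0.00798 = $3,699.0492
Total = $13,127.4528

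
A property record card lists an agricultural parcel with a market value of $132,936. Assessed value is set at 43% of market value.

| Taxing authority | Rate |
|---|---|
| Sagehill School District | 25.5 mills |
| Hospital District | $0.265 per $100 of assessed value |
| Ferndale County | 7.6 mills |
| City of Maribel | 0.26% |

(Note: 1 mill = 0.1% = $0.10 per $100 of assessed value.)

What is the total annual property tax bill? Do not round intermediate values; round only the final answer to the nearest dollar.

$2,192

Assessed value = $132,936 × 0.43 = $57,162.48
Sagehill School District: $57,162.48 × 0.0255 = $1,457.64324
Hospital District: $57,162.48 × 0.00265 = $151.480572
Ferndale County: $57,162.48 × 0.0076 = $434.434848
City of Maribel: $57,162.48 × 0.0026 = $148.622448
Total = $2,192.181108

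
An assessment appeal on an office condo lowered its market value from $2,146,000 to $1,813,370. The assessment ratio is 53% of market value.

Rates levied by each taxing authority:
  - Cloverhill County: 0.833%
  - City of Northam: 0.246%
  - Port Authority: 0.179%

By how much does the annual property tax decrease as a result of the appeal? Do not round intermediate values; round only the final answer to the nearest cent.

Old assessed value = $2,146,000 × 0.53 = $1,137,380
New assessed value = $1,813,370 × 0.53 = $961,086.1
Combined rate = 0.00833 + 0.00246 + 0.00179 = 0.01258
Old tax = $1,137,380 × 0.01258 = $14,308.2404
New tax = $961,086.1 × 0.01258 = $12,090.463138
Reduction = $14,308.2404 − $12,090.463138 = $2,217.777262

$2,217.78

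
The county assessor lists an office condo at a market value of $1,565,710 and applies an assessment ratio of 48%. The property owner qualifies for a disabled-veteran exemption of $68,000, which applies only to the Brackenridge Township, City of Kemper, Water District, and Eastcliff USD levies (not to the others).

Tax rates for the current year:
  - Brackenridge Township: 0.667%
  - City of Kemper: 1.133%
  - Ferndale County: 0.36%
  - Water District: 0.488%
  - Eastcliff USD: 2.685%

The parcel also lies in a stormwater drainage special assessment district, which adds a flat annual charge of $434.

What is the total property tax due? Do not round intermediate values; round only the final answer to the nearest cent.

$37,132.03

Assessed value = $1,565,710 × 0.48 = $751,540.8
Brackenridge Township: ($751,540.8 − $68,000) × 0.00667 = $683,540.8 × 0.00667 = $4,559.217136
City of Kemper: ($751,540.8 − $68,000) × 0.01133 = $683,540.8 × 0.01133 = $7,744.517264
Ferndale County: $751,540.8 × 0.0036 = $2,705.54688
Water District: ($751,540.8 − $68,000) × 0.00488 = $683,540.8 × 0.00488 = $3,335.679104
Eastcliff USD: ($751,540.8 − $68,000) × 0.02685 = $683,540.8 × 0.02685 = $18,353.07048
Levies subtotal = $36,698.030864
Total = $36,698.030864 + $434 = $37,132.030864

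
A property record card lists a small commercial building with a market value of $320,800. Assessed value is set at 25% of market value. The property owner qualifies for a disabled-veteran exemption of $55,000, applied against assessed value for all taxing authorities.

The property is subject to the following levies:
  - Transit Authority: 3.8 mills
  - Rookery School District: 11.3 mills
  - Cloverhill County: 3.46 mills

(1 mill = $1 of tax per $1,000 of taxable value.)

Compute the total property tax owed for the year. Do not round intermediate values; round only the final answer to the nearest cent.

$467.71

Assessed value = $320,800 × 0.25 = $80,200
Taxable value = $80,200 − $55,000 = $25,200
Transit Authority: $25,200 × 0.0038 = $95.76
Rookery School District: $25,200 × 0.0113 = $284.76
Cloverhill County: $25,200 × 0.00346 = $87.192
Total = $95.76 + $284.76 + $87.192 = $467.712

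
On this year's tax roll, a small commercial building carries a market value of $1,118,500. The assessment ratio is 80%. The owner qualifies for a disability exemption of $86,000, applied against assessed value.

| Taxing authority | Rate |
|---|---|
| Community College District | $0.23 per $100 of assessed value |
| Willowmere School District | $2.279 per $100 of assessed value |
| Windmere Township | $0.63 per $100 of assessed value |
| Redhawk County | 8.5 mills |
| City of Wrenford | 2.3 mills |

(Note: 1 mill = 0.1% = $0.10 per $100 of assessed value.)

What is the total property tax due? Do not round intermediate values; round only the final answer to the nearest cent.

Assessed value = $1,118,500 × 0.8 = $894,800
Taxable value = $894,800 − $86,000 = $808,800
Community College District: $808,800 × 0.0023 = $1,860.24
Willowmere School District: $808,800 × 0.02279 = $18,432.552
Windmere Township: $808,800 × 0.0063 = $5,095.44
Redhawk County: $808,800 × 0.0085 = $6,874.8
City of Wrenford: $808,800 × 0.0023 = $1,860.24
Total = $34,123.272

$34,123.27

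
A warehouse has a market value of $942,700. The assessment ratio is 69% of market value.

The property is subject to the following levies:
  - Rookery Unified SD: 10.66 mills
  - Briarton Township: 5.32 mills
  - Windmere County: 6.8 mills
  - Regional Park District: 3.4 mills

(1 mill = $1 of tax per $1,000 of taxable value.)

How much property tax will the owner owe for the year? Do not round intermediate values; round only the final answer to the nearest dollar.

$17,029

Assessed value = $942,700 × 0.69 = $650,463
Rookery Unified SD: $650,463 × 0.01066 = $6,933.93558
Briarton Township: $650,463 × 0.00532 = $3,460.46316
Windmere County: $650,463 × 0.0068 = $4,423.1484
Regional Park District: $650,463 × 0.0034 = $2,211.5742
Total = $6,933.93558 + $3,460.46316 + $4,423.1484 + $2,211.5742 = $17,029.12134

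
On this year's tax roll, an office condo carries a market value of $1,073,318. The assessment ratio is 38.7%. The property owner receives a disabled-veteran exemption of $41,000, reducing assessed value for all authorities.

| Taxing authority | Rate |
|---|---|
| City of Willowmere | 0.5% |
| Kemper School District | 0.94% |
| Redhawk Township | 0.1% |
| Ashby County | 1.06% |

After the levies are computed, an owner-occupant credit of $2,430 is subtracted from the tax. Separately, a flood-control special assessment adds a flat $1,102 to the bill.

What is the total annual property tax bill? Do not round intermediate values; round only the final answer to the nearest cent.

Assessed value = $1,073,318 × 0.387 = $415,374.066
Taxable value = $415,374.066 − $41,000 = $374,374.066
City of Willowmere: $374,374.066 × 0.005 = $1,871.87033
Kemper School District: $374,374.066 × 0.0094 = $3,519.1162204
Redhawk Township: $374,374.066 × 0.001 = $374.374066
Ashby County: $374,374.066 × 0.0106 = $3,968.3650996
Levies subtotal = $9,733.725716
After credit = $9,733.725716 − $2,430 = $7,303.725716
Total = $7,303.725716 + $1,102 = $8,405.725716

$8,405.73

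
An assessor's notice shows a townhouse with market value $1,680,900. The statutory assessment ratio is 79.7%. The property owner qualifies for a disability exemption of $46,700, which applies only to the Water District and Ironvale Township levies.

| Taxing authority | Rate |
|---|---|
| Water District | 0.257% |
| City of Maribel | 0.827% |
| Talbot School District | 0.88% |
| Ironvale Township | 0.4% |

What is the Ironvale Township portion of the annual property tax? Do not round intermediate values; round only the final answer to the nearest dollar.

Assessed value = $1,680,900 × 0.797 = $1,339,677.3
Ironvale Township taxable value = $1,339,677.3 − $46,700 = $1,292,977.3
Ironvale Township levy = $1,292,977.3 × 0.004 = $5,171.9092

$5,172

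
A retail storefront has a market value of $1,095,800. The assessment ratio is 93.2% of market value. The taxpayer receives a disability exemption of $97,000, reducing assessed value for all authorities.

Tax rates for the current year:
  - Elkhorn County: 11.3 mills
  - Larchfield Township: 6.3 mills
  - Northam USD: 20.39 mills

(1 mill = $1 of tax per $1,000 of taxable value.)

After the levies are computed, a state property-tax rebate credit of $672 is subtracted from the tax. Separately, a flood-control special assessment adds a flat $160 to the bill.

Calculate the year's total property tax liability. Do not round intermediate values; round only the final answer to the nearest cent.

Assessed value = $1,095,800 × 0.932 = $1,021,285.6
Taxable value = $1,021,285.6 − $97,000 = $924,285.6
Elkhorn County: $924,285.6 × 0.0113 = $10,444.42728
Larchfield Township: $924,285.6 × 0.0063 = $5,822.99928
Northam USD: $924,285.6 × 0.02039 = $18,846.183384
Levies subtotal = $35,113.609944
After credit = $35,113.609944 − $672 = $34,441.609944
Total = $34,441.609944 + $160 = $34,601.609944

$34,601.61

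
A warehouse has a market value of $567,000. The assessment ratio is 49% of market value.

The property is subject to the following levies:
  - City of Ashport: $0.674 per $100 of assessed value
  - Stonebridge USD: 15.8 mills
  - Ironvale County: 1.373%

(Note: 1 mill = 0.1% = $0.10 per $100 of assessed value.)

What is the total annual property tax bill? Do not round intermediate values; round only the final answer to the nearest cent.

Assessed value = $567,000 × 0.49 = $277,830
City of Ashport: $277,830 × 0.00674 = $1,872.5742
Stonebridge USD: $277,830 × 0.0158 = $4,389.714
Ironvale County: $277,830 × 0.01373 = $3,814.6059
Total = $10,076.8941

$10,076.89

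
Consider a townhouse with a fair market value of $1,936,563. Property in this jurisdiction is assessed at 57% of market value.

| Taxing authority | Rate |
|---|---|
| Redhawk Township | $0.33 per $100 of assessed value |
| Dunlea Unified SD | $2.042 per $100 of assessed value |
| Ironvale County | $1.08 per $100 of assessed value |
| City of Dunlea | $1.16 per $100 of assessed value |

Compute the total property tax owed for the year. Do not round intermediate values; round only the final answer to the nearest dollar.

$50,909

Assessed value = $1,936,563 × 0.57 = $1,103,840.91
Redhawk Township: $1,103,840.91 × 0.0033 = $3,642.675003
Dunlea Unified SD: $1,103,840.91 × 0.02042 = $22,540.4313822
Ironvale County: $1,103,840.91 × 0.0108 = $11,921.481828
City of Dunlea: $1,103,840.91 × 0.0116 = $12,804.554556
Total = $3,642.675003 + $22,540.4313822 + $11,921.481828 + $12,804.554556 = $50,909.1427692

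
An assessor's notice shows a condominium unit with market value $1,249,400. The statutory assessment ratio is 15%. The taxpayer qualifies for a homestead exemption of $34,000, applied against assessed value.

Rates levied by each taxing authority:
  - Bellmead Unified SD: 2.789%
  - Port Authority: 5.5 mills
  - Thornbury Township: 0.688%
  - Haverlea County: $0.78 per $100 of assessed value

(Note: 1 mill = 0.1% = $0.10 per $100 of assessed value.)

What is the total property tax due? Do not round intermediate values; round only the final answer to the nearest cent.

Assessed value = $1,249,400 × 0.15 = $187,410
Taxable value = $187,410 − $34,000 = $153,410
Bellmead Unified SD: $153,410 × 0.02789 = $4,278.6049
Port Authority: $153,410 × 0.0055 = $843.755
Thornbury Township: $153,410 × 0.00688 = $1,055.4608
Haverlea County: $153,410 × 0.0078 = $1,196.598
Total = $7,374.4187

$7,374.42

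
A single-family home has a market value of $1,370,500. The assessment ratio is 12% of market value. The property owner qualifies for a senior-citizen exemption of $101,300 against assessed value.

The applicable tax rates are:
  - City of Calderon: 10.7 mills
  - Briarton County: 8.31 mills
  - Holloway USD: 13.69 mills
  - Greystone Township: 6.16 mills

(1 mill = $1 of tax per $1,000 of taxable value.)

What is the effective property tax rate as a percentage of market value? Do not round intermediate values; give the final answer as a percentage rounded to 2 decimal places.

0.18%

Assessed value = $1,370,500 × 0.12 = $164,460
Taxable value = $164,460 − $101,300 = $63,160
City of Calderon: $63,160 × 0.0107 = $675.812
Briarton County: $63,160 × 0.00831 = $524.8596
Holloway USD: $63,160 × 0.01369 = $864.6604
Greystone Township: $63,160 × 0.00616 = $389.0656
Total tax = $2,454.3976
Effective rate = $2,454.3976 ÷ $1,370,500 = 0.18% of market value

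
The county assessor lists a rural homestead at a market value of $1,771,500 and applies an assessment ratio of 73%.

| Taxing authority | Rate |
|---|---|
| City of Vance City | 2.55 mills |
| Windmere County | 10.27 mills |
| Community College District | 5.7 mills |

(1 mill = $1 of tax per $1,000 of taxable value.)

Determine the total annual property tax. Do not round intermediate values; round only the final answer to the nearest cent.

$23,949.97

Assessed value = $1,771,500 × 0.73 = $1,293,195
City of Vance City: $1,293,195 × 0.00255 = $3,297.64725
Windmere County: $1,293,195 × 0.01027 = $13,281.11265
Community College District: $1,293,195 × 0.0057 = $7,371.2115
Total = $3,297.64725 + $13,281.11265 + $7,371.2115 = $23,949.9714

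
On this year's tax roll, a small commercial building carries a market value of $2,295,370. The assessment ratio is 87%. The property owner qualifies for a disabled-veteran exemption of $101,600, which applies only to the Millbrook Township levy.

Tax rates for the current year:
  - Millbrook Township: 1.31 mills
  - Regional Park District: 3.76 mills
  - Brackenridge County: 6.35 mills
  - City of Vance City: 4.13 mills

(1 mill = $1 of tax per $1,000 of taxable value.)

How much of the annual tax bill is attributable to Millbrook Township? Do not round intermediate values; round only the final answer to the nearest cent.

Assessed value = $2,295,370 × 0.87 = $1,996,971.9
Millbrook Township taxable value = $1,996,971.9 − $101,600 = $1,895,371.9
Millbrook Township levy = $1,895,371.9 × 0.00131 = $2,482.937189

$2,482.94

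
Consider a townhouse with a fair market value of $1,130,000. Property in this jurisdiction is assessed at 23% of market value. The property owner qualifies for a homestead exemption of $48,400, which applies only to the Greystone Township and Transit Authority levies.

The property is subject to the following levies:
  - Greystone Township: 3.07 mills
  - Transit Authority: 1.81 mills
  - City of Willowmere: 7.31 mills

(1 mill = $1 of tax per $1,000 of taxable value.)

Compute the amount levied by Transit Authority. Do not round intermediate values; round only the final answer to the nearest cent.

Assessed value = $1,130,000 × 0.23 = $259,900
Transit Authority taxable value = $259,900 − $48,400 = $211,500
Transit Authority levy = $211,500 × 0.00181 = $382.815

$382.82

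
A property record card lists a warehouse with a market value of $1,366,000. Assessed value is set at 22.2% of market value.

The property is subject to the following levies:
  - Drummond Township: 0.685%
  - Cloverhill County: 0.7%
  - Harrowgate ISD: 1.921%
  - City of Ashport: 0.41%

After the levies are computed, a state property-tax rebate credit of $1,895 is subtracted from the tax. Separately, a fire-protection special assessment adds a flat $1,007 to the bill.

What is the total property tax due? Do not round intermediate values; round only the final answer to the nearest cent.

$10,380.84

Assessed value = $1,366,000 × 0.222 = $303,252
Drummond Township: $303,252 × 0.00685 = $2,077.2762
Cloverhill County: $303,252 × 0.007 = $2,122.764
Harrowgate ISD: $303,252 × 0.01921 = $5,825.47092
City of Ashport: $303,252 × 0.0041 = $1,243.3332
Levies subtotal = $11,268.84432
After credit = $11,268.84432 − $1,895 = $9,373.84432
Total = $9,373.84432 + $1,007 = $10,380.84432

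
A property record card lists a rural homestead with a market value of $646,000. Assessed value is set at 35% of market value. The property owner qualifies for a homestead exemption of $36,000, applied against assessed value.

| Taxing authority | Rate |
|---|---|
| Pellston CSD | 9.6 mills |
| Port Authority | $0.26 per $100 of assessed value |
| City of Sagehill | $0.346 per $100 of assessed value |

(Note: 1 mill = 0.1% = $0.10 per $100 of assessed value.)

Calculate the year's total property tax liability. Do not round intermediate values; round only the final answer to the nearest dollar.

$2,977

Assessed value = $646,000 × 0.35 = $226,100
Taxable value = $226,100 − $36,000 = $190,100
Pellston CSD: $190,100 × 0.0096 = $1,824.96
Port Authority: $190,100 × 0.0026 = $494.26
City of Sagehill: $190,100 × 0.00346 = $657.746
Total = $2,976.966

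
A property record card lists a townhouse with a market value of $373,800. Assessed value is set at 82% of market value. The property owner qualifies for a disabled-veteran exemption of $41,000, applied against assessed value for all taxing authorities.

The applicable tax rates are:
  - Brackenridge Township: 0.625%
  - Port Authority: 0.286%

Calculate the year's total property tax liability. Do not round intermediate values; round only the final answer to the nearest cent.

$2,418.85

Assessed value = $373,800 × 0.82 = $306,516
Taxable value = $306,516 − $41,000 = $265,516
Brackenridge Township: $265,516 × 0.00625 = $1,659.475
Port Authority: $265,516 × 0.00286 = $759.37576
Total = $1,659.475 + $759.37576 = $2,418.85076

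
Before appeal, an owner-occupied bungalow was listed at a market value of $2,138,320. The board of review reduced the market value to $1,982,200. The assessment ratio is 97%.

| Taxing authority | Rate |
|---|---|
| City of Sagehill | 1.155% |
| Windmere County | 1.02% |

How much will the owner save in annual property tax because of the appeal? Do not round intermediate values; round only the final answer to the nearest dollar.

$3,294

Old assessed value = $2,138,320 × 0.97 = $2,074,170.4
New assessed value = $1,982,200 × 0.97 = $1,922,734
Combined rate = 0.01155 + 0.0102 = 0.02175
Old tax = $2,074,170.4 × 0.02175 = $45,113.2062
New tax = $1,922,734 × 0.02175 = $41,819.4645
Reduction = $45,113.2062 − $41,819.4645 = $3,293.7417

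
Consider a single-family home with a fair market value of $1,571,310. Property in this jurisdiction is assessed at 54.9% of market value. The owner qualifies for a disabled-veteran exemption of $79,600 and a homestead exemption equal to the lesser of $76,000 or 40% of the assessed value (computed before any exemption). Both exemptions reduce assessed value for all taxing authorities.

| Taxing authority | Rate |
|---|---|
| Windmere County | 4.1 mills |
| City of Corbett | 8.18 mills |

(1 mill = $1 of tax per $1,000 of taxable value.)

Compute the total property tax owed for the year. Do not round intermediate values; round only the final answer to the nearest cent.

$8,682.56

Assessed value = $1,571,310 × 0.549 = $862,649.19
Homestead exemption = min($76,000, 40% × $862,649.19) = min($76,000, $345,059.676) = $76,000 (dollar cap binds)
Taxable value = $862,649.19 − $79,600 − $76,000 = $707,049.19
Windmere County: $707,049.19 × 0.0041 = $2,898.901679
City of Corbett: $707,049.19 × 0.00818 = $5,783.6623742
Total = $8,682.5640532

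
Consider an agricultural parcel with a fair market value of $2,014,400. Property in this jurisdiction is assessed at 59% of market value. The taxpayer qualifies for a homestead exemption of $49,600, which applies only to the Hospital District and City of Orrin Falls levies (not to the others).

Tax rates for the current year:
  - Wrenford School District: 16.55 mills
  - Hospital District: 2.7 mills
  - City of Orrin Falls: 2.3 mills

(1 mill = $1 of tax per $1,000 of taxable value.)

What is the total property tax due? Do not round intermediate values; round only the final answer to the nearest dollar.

Assessed value = $2,014,400 × 0.59 = $1,188,496
Wrenford School District: $1,188,496 × 0.01655 = $19,669.6088
Hospital District: ($1,188,496 − $49,600) × 0.0027 = $1,138,896 × 0.0027 = $3,075.0192
City of Orrin Falls: ($1,188,496 − $49,600) × 0.0023 = $1,138,896 × 0.0023 = $2,619.4608
Total = $25,364.0888

$25,364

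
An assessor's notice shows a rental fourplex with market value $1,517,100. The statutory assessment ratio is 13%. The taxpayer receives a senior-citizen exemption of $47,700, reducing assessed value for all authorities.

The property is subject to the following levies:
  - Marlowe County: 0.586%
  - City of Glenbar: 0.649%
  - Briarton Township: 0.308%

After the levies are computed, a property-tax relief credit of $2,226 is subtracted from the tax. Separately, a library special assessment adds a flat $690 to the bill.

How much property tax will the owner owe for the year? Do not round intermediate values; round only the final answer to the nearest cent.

$771.14

Assessed value = $1,517,100 × 0.13 = $197,223
Taxable value = $197,223 − $47,700 = $149,523
Marlowe County: $149,523 × 0.00586 = $876.20478
City of Glenbar: $149,523 × 0.00649 = $970.40427
Briarton Township: $149,523 × 0.00308 = $460.53084
Levies subtotal = $2,307.13989
After credit = $2,307.13989 − $2,226 = $81.13989
Total = $81.13989 + $690 = $771.13989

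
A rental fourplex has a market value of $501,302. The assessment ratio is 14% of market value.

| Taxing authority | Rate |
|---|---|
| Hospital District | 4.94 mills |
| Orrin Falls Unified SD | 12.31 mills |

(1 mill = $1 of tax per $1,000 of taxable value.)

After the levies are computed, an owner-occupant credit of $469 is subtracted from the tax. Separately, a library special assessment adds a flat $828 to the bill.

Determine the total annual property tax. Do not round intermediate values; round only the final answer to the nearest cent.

$1,569.64

Assessed value = $501,302 × 0.14 = $70,182.28
Hospital District: $70,182.28 × 0.00494 = $346.7004632
Orrin Falls Unified SD: $70,182.28 × 0.01231 = $863.9438668
Levies subtotal = $1,210.64433
After credit = $1,210.64433 − $469 = $741.64433
Total = $741.64433 + $828 = $1,569.64433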